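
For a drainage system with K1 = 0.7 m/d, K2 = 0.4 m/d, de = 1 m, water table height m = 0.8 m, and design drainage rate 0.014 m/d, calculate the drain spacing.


S^2 = 8*K2*de*m/q + 4*K1*m^2/q
S^2 = 8*0.4*1*0.8/0.014 + 4*0.7*0.8^2/0.014
S = sqrt(310.8571)

17.6311 m


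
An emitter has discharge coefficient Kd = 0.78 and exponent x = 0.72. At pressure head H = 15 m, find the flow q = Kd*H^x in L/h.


q = Kd * H^x = 0.78 * 15^0.72 = 0.78 * 7.027255

5.4813 L/h


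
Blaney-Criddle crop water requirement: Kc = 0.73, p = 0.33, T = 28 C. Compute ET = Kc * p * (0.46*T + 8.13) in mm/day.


ET = Kc * p * (0.46*T + 8.13)
ET = 0.73 * 0.33 * (0.46*28 + 8.13)
ET = 0.73 * 0.33 * 21.0100

5.0613 mm/day


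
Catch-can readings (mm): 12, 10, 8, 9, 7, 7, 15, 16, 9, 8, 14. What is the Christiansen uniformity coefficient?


mean = 10.454545 mm
MAD = 2.760331 mm
CU = (1 - 2.760331/10.454545)*100

73.5968 %


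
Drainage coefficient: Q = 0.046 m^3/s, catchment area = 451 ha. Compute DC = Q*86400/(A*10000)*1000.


DC = Q * 86400 / (A * 10000) * 1000
DC = 0.046 * 86400 / (451 * 10000) * 1000
DC = 3974400.0000 / 4510000

0.8812 mm/day


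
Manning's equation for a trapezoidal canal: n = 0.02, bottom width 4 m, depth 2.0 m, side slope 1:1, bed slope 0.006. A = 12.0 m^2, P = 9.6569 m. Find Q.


R = A/P = 12.0/9.6569 = 1.242635
Q = (1/0.02) * 12.0 * 1.242635^(2/3) * 0.006^0.5

53.7183 m^3/s


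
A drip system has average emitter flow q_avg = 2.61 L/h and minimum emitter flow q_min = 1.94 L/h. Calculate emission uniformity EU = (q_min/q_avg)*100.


EU = (q_min/q_avg)*100 = (1.94/2.61)*100 = 74.3295%

74.3295 %


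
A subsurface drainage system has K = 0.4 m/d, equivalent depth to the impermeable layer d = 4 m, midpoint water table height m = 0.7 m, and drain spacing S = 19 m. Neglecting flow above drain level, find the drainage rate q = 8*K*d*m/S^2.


q = 8*K*d*m/S^2
q = 8*0.4*4*0.7/19^2
q = 8.9600 / 361

0.0248 m/d


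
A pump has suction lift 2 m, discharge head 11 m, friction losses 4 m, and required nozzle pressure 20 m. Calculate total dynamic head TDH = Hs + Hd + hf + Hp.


TDH = Hs + Hd + hf + Hp = 2 + 11 + 4 + 20 = 37

37 m


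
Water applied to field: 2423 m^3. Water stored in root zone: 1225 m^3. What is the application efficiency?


Ea = V_root / V_field * 100 = 1225 / 2423 * 100 = 50.5572%

50.5572 %


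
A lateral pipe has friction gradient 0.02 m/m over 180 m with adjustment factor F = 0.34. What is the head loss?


hf = J * L * F = 0.02 * 180 * 0.34 = 1.2240 m

1.2240 m


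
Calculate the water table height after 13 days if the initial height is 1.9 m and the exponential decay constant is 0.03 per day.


m = m0 * exp(-k*t)
m = 1.9 * exp(-0.03 * 13)
m = 1.9 * exp(-0.3900)

1.2864 m


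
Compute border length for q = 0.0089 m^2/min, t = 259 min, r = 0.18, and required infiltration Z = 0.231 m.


L = q*t/((1+r)*Z)
L = 0.0089*259/((1+0.18)*0.231)
L = 2.3051/0.27258

8.4566 m


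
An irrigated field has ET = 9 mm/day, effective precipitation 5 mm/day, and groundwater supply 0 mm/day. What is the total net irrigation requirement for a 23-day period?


Daily deficit = ET - Pe - GW = 9 - 5 - 0 = 4 mm/day
NIR = 4 * 23 = 92 mm

92.0000 mm


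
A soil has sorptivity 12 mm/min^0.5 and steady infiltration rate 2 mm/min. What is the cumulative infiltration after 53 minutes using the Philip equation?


F = S*sqrt(t) + A*t
F = 12*sqrt(53) + 2*53
F = 12*7.280110 + 106

193.3613 mm


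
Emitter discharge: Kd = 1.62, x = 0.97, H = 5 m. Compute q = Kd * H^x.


q = Kd * H^x = 1.62 * 5^0.97 = 1.62 * 4.764320

7.7182 L/h


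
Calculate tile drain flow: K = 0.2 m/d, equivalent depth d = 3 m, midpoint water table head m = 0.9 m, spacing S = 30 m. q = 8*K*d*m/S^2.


q = 8*K*d*m/S^2
q = 8*0.2*3*0.9/30^2
q = 4.3200 / 900

0.0048 m/d


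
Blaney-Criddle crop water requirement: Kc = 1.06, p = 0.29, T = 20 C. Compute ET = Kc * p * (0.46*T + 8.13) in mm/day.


ET = Kc * p * (0.46*T + 8.13)
ET = 1.06 * 0.29 * (0.46*20 + 8.13)
ET = 1.06 * 0.29 * 17.3300

5.3272 mm/day


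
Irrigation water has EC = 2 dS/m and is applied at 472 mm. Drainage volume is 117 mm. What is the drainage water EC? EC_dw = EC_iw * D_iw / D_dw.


EC_dw = EC_iw * D_iw / D_dw
EC_dw = 2 * 472 / 117
EC_dw = 944 / 117

8.0684 dS/m


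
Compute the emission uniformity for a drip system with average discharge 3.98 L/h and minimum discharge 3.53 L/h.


EU = (q_min/q_avg)*100 = (3.53/3.98)*100 = 88.6935%

88.6935 %


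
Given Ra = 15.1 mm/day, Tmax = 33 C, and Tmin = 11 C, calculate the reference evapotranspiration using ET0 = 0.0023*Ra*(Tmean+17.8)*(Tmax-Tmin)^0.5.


Tmean = (Tmax + Tmin)/2 = (33 + 11)/2 = 22.0
ET0 = 0.0023 * 15.1 * (22.0 + 17.8) * sqrt(33 - 11)
ET0 = 0.0023 * 15.1 * 39.8 * 4.690416

6.4833 mm/day


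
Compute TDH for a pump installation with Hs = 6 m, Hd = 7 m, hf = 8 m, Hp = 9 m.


TDH = Hs + Hd + hf + Hp = 6 + 7 + 8 + 9 = 30

30 m


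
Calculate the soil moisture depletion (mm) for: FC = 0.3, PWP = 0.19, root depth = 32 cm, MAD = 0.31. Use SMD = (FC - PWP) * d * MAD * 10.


SMD = (FC - PWP) * d * MAD * 10
SMD = (0.3 - 0.19) * 32 * 0.31 * 10
SMD = 0.1100 * 32 * 0.31 * 10

10.9120 mm


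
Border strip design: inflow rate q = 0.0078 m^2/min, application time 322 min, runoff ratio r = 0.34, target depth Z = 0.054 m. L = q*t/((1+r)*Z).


L = q*t/((1+r)*Z)
L = 0.0078*322/((1+0.34)*0.054)
L = 2.5116/0.07236

34.7098 m


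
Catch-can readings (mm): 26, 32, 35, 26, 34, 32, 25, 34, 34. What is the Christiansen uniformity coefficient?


mean = 30.888889 mm
MAD = 3.481481 mm
CU = (1 - 3.481481/30.888889)*100

88.7290 %


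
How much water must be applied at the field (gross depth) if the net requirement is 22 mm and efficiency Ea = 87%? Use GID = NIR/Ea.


Ea = 87% = 0.87
GID = NIR / Ea = 22 / 0.87 = 25.2874 mm

25.2874 mm


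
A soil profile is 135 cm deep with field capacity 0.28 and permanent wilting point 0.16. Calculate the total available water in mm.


AWC = (FC - PWP) * d * 10
AWC = (0.28 - 0.16) * 135 * 10
AWC = 0.1200 * 135 * 10

162.0000 mm


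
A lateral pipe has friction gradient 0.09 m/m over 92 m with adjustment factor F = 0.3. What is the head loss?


hf = J * L * F = 0.09 * 92 * 0.3 = 2.4840 m

2.4840 m


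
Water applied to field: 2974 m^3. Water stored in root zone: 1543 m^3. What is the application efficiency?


Ea = V_root / V_field * 100 = 1543 / 2974 * 100 = 51.8830%

51.8830 %


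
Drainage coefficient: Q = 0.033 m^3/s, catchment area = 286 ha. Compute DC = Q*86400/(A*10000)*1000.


DC = Q * 86400 / (A * 10000) * 1000
DC = 0.033 * 86400 / (286 * 10000) * 1000
DC = 2851200.0000 / 2860000

0.9969 mm/day


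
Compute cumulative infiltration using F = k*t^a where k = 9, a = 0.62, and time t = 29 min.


F = k * t^a = 9 * 29^0.62
F = 9 * 8.066530

72.5988 mm


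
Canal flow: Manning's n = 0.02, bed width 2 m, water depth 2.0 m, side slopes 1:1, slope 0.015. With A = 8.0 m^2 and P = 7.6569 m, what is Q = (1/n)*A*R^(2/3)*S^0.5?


R = A/P = 8.0/7.6569 = 1.044809
Q = (1/0.02) * 8.0 * 1.044809^(2/3) * 0.015^0.5

50.4425 m^3/s


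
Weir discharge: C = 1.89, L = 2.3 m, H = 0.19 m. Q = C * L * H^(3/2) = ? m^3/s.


Q = C * L * H^(3/2) = 1.89 * 2.3 * 0.19^1.5 = 1.89 * 2.3 * 0.082819

0.3600 m^3/s


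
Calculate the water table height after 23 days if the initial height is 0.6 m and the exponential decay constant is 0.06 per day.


m = m0 * exp(-k*t)
m = 0.6 * exp(-0.06 * 23)
m = 0.6 * exp(-1.3800)

0.1509 m


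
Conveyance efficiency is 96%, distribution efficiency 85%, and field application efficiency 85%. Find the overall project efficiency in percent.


Ec = 0.96, Eb = 0.85, Ea = 0.85
E = 0.96 * 0.85 * 0.85 * 100 = 69.3600%

69.3600 %


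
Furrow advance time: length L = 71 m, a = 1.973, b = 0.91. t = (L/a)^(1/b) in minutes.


t = (L/a)^(1/b)
t = (71/1.973)^(1/0.91)
t = 35.985808^(1/0.91)

51.2902 min


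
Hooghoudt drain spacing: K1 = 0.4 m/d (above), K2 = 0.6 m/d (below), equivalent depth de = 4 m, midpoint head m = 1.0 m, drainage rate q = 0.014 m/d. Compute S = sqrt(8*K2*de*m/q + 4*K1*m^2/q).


S^2 = 8*K2*de*m/q + 4*K1*m^2/q
S^2 = 8*0.6*4*1.0/0.014 + 4*0.4*1.0^2/0.014
S = sqrt(1485.7143)

38.5450 m


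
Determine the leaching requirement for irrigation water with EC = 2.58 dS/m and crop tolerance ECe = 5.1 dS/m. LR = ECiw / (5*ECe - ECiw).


LR = ECiw / (5*ECe - ECiw)
LR = 2.58 / (5*5.1 - 2.58)
LR = 2.58 / 22.9200

0.1126


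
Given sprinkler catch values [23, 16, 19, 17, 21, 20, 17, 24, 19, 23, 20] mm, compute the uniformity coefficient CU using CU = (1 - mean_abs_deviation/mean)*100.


mean = 19.909091 mm
MAD = 2.099174 mm
CU = (1 - 2.099174/19.909091)*100

89.4562 %


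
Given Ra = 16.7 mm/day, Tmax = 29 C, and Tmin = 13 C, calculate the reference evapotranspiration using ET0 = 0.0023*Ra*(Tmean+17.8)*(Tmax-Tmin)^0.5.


Tmean = (Tmax + Tmin)/2 = (29 + 13)/2 = 21.0
ET0 = 0.0023 * 16.7 * (21.0 + 17.8) * sqrt(29 - 13)
ET0 = 0.0023 * 16.7 * 38.8 * 4.000000

5.9612 mm/day


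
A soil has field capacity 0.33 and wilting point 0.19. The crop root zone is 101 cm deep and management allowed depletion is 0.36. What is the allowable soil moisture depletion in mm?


SMD = (FC - PWP) * d * MAD * 10
SMD = (0.33 - 0.19) * 101 * 0.36 * 10
SMD = 0.1400 * 101 * 0.36 * 10

50.9040 mm


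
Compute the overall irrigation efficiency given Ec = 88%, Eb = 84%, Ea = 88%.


Ec = 0.88, Eb = 0.84, Ea = 0.88
E = 0.88 * 0.84 * 0.88 * 100 = 65.0496%

65.0496 %


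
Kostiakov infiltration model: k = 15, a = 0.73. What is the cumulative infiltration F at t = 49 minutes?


F = k * t^a = 15 * 49^0.73
F = 15 * 17.133384

257.0008 mm


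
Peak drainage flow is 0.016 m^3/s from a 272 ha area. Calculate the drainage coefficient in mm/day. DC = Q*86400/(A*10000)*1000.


DC = Q * 86400 / (A * 10000) * 1000
DC = 0.016 * 86400 / (272 * 10000) * 1000
DC = 1382400.0000 / 2720000

0.5082 mm/day


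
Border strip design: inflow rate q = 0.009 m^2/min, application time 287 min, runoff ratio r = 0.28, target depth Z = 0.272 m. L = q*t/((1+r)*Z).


L = q*t/((1+r)*Z)
L = 0.009*287/((1+0.28)*0.272)
L = 2.583/0.34816

7.4190 m


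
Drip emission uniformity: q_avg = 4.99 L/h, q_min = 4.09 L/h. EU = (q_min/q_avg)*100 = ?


EU = (q_min/q_avg)*100 = (4.09/4.99)*100 = 81.9639%

81.9639 %


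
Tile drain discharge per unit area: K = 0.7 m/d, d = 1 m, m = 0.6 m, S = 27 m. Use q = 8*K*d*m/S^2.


q = 8*K*d*m/S^2
q = 8*0.7*1*0.6/27^2
q = 3.3600 / 729

0.0046 m/d


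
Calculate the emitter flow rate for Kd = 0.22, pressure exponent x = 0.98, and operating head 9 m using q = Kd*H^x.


q = Kd * H^x = 0.22 * 9^0.98 = 0.22 * 8.613064

1.8949 L/h


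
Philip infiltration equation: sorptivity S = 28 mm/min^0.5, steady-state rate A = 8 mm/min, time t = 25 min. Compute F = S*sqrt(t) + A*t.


F = S*sqrt(t) + A*t
F = 28*sqrt(25) + 8*25
F = 28*5.000000 + 200

340.0000 mm


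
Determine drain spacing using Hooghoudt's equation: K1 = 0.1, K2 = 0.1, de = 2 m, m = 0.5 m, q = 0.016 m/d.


S^2 = 8*K2*de*m/q + 4*K1*m^2/q
S^2 = 8*0.1*2*0.5/0.016 + 4*0.1*0.5^2/0.016
S = sqrt(56.2500)

7.5000 m


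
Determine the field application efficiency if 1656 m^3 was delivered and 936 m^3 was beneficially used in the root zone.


Ea = V_root / V_field * 100 = 936 / 1656 * 100 = 56.5217%

56.5217 %


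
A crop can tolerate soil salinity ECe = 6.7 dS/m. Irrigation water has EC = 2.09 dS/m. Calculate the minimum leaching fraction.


LR = ECiw / (5*ECe - ECiw)
LR = 2.09 / (5*6.7 - 2.09)
LR = 2.09 / 31.4100

0.0665


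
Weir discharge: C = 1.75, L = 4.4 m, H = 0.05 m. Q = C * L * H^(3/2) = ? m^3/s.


Q = C * L * H^(3/2) = 1.75 * 4.4 * 0.05^1.5 = 1.75 * 4.4 * 0.011180

0.0861 m^3/s


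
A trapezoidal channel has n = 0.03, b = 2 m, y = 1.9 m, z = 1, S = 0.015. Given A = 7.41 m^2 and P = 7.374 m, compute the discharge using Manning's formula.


R = A/P = 7.41/7.374 = 1.004882
Q = (1/0.03) * 7.41 * 1.004882^(2/3) * 0.015^0.5

30.3496 m^3/s


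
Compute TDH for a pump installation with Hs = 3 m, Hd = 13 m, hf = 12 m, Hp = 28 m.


TDH = Hs + Hd + hf + Hp = 3 + 13 + 12 + 28 = 56

56 m


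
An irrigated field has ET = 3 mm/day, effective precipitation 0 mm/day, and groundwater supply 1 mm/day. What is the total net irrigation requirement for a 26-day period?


Daily deficit = ET - Pe - GW = 3 - 0 - 1 = 2 mm/day
NIR = 2 * 26 = 52 mm

52.0000 mm


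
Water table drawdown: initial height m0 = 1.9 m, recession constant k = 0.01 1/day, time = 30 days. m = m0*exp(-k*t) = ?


m = m0 * exp(-k*t)
m = 1.9 * exp(-0.01 * 30)
m = 1.9 * exp(-0.3000)

1.4076 m


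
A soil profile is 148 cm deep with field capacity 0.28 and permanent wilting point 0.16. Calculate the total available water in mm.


AWC = (FC - PWP) * d * 10
AWC = (0.28 - 0.16) * 148 * 10
AWC = 0.1200 * 148 * 10

177.6000 mm


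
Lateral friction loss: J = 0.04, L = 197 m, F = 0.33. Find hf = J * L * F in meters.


hf = J * L * F = 0.04 * 197 * 0.33 = 2.6004 m

2.6004 m


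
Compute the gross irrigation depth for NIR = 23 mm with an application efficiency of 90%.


Ea = 90% = 0.9
GID = NIR / Ea = 23 / 0.9 = 25.5556 mm

25.5556 mm


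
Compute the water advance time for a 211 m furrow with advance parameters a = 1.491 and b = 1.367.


t = (L/a)^(1/b)
t = (211/1.491)^(1/1.367)
t = 141.515761^(1/1.367)

37.4435 min


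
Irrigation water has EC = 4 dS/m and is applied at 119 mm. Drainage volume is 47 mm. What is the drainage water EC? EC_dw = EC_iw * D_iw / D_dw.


EC_dw = EC_iw * D_iw / D_dw
EC_dw = 4 * 119 / 47
EC_dw = 476 / 47

10.1277 dS/m


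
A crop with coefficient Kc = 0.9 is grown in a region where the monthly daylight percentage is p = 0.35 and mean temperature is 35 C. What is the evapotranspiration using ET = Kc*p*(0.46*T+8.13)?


ET = Kc * p * (0.46*T + 8.13)
ET = 0.9 * 0.35 * (0.46*35 + 8.13)
ET = 0.9 * 0.35 * 24.2300

7.6325 mm/day


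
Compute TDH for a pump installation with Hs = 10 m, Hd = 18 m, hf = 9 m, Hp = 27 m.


TDH = Hs + Hd + hf + Hp = 10 + 18 + 9 + 27 = 64

64 m


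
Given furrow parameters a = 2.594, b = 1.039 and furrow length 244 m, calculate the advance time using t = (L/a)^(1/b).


t = (L/a)^(1/b)
t = (244/2.594)^(1/1.039)
t = 94.063223^(1/1.039)

79.3132 min


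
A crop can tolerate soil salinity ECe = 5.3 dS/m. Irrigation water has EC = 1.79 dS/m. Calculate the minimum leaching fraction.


LR = ECiw / (5*ECe - ECiw)
LR = 1.79 / (5*5.3 - 1.79)
LR = 1.79 / 24.7100

0.0724


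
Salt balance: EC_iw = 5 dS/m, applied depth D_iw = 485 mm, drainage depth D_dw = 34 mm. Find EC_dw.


EC_dw = EC_iw * D_iw / D_dw
EC_dw = 5 * 485 / 34
EC_dw = 2425 / 34

71.3235 dS/m


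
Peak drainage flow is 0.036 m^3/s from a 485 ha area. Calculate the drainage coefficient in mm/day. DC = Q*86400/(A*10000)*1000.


DC = Q * 86400 / (A * 10000) * 1000
DC = 0.036 * 86400 / (485 * 10000) * 1000
DC = 3110400.0000 / 4850000

0.6413 mm/day


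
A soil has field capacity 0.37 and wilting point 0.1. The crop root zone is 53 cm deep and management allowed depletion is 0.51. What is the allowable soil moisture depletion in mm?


SMD = (FC - PWP) * d * MAD * 10
SMD = (0.37 - 0.1) * 53 * 0.51 * 10
SMD = 0.2700 * 53 * 0.51 * 10

72.9810 mm


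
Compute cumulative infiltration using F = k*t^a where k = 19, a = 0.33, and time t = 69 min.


F = k * t^a = 19 * 69^0.33
F = 19 * 4.044084

76.8376 mm


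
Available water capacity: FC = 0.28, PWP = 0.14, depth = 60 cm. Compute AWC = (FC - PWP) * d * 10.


AWC = (FC - PWP) * d * 10
AWC = (0.28 - 0.14) * 60 * 10
AWC = 0.1400 * 60 * 10

84.0000 mm


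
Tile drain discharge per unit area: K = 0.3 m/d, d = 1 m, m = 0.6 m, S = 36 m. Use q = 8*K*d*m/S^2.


q = 8*K*d*m/S^2
q = 8*0.3*1*0.6/36^2
q = 1.4400 / 1296

0.0011 m/d


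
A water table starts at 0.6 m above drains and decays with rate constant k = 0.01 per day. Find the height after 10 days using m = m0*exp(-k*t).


m = m0 * exp(-k*t)
m = 0.6 * exp(-0.01 * 10)
m = 0.6 * exp(-0.1000)

0.5429 m


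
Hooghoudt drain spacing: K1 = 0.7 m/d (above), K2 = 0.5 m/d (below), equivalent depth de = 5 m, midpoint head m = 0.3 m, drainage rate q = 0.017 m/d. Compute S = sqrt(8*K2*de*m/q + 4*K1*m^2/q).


S^2 = 8*K2*de*m/q + 4*K1*m^2/q
S^2 = 8*0.5*5*0.3/0.017 + 4*0.7*0.3^2/0.017
S = sqrt(367.7647)

19.1772 m


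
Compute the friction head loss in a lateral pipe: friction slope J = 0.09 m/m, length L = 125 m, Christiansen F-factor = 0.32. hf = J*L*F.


hf = J * L * F = 0.09 * 125 * 0.32 = 3.6000 m

3.6000 m


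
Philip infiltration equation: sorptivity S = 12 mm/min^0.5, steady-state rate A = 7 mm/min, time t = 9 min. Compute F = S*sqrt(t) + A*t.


F = S*sqrt(t) + A*t
F = 12*sqrt(9) + 7*9
F = 12*3.000000 + 63

99.0000 mm


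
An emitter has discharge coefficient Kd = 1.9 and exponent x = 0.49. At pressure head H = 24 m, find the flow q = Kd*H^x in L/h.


q = Kd * H^x = 1.9 * 24^0.49 = 1.9 * 4.745735

9.0169 L/h


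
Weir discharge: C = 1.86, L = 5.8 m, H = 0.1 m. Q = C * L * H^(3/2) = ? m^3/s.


Q = C * L * H^(3/2) = 1.86 * 5.8 * 0.1^1.5 = 1.86 * 5.8 * 0.031623

0.3411 m^3/s


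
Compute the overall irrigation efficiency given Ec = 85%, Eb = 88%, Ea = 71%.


Ec = 0.85, Eb = 0.88, Ea = 0.71
E = 0.85 * 0.88 * 0.71 * 100 = 53.1080%

53.1080 %


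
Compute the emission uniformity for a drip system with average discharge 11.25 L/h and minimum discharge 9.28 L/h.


EU = (q_min/q_avg)*100 = (9.28/11.25)*100 = 82.4889%

82.4889 %


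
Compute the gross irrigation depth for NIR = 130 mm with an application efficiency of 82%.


Ea = 82% = 0.82
GID = NIR / Ea = 130 / 0.82 = 158.5366 mm

158.5366 mm


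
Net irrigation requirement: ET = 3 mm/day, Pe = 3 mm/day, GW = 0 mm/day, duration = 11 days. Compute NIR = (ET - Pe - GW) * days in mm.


Daily deficit = ET - Pe - GW = 3 - 3 - 0 = 0 mm/day
NIR = 0 * 11 = 0 mm

0 mm


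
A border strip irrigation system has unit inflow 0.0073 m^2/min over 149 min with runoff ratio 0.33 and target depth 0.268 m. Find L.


L = q*t/((1+r)*Z)
L = 0.0073*149/((1+0.33)*0.268)
L = 1.0877/0.35644

3.0516 m


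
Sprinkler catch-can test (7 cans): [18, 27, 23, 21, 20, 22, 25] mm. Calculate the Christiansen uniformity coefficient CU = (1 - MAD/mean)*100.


mean = 22.285714 mm
MAD = 2.326531 mm
CU = (1 - 2.326531/22.285714)*100

89.5604 %


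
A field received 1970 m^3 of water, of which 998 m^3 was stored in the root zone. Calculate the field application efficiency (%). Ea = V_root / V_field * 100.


Ea = V_root / V_field * 100 = 998 / 1970 * 100 = 50.6599%

50.6599 %


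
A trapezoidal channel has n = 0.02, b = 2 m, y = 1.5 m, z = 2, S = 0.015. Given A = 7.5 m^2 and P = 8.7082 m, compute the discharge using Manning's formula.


R = A/P = 7.5/8.7082 = 0.861257
Q = (1/0.02) * 7.5 * 0.861257^(2/3) * 0.015^0.5

41.5750 m^3/s


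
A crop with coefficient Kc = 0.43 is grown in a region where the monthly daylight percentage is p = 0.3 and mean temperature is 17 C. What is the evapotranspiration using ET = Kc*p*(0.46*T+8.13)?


ET = Kc * p * (0.46*T + 8.13)
ET = 0.43 * 0.3 * (0.46*17 + 8.13)
ET = 0.43 * 0.3 * 15.9500

2.0575 mm/day


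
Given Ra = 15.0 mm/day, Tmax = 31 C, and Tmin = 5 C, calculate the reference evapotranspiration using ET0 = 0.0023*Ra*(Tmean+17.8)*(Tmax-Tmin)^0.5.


Tmean = (Tmax + Tmin)/2 = (31 + 5)/2 = 18.0
ET0 = 0.0023 * 15.0 * (18.0 + 17.8) * sqrt(31 - 5)
ET0 = 0.0023 * 15.0 * 35.8 * 5.099020

6.2978 mm/day


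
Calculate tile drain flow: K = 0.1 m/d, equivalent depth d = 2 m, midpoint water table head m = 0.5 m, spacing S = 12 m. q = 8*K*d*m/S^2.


q = 8*K*d*m/S^2
q = 8*0.1*2*0.5/12^2
q = 0.8000 / 144

0.0056 m/d


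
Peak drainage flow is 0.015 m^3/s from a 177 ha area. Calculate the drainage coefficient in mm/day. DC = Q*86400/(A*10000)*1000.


DC = Q * 86400 / (A * 10000) * 1000
DC = 0.015 * 86400 / (177 * 10000) * 1000
DC = 1296000.0000 / 1770000

0.7322 mm/day


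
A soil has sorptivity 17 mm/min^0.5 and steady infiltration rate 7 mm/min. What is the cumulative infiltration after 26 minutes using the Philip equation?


F = S*sqrt(t) + A*t
F = 17*sqrt(26) + 7*26
F = 17*5.099020 + 182

268.6833 mm


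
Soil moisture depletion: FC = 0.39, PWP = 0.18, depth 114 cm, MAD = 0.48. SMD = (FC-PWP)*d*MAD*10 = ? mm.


SMD = (FC - PWP) * d * MAD * 10
SMD = (0.39 - 0.18) * 114 * 0.48 * 10
SMD = 0.2100 * 114 * 0.48 * 10

114.9120 mm


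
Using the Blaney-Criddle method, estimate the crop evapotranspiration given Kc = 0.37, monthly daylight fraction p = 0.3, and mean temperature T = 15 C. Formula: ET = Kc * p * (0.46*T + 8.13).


ET = Kc * p * (0.46*T + 8.13)
ET = 0.37 * 0.3 * (0.46*15 + 8.13)
ET = 0.37 * 0.3 * 15.0300

1.6683 mm/day


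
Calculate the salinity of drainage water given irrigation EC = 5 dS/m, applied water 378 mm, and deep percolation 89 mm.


EC_dw = EC_iw * D_iw / D_dw
EC_dw = 5 * 378 / 89
EC_dw = 1890 / 89

21.2360 dS/m


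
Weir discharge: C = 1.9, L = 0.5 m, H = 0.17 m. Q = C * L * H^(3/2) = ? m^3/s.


Q = C * L * H^(3/2) = 1.9 * 0.5 * 0.17^1.5 = 1.9 * 0.5 * 0.070093

0.0666 m^3/s


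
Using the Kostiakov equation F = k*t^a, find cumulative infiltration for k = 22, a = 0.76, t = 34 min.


F = k * t^a = 22 * 34^0.76
F = 22 * 14.585589

320.8830 mm


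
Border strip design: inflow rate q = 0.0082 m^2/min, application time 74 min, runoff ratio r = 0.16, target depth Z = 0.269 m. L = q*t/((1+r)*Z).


L = q*t/((1+r)*Z)
L = 0.0082*74/((1+0.16)*0.269)
L = 0.6068/0.31204

1.9446 m


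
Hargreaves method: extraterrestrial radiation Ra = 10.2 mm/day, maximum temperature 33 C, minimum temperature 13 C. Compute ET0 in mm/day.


Tmean = (Tmax + Tmin)/2 = (33 + 13)/2 = 23.0
ET0 = 0.0023 * 10.2 * (23.0 + 17.8) * sqrt(33 - 13)
ET0 = 0.0023 * 10.2 * 40.8 * 4.472136

4.2806 mm/day


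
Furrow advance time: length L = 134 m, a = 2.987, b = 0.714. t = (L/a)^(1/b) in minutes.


t = (L/a)^(1/b)
t = (134/2.987)^(1/0.714)
t = 44.861065^(1/0.714)

205.8462 min


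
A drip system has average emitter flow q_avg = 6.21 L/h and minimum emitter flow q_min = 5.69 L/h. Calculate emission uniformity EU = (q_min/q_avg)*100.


EU = (q_min/q_avg)*100 = (5.69/6.21)*100 = 91.6264%

91.6264 %


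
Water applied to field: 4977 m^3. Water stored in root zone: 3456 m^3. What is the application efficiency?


Ea = V_root / V_field * 100 = 3456 / 4977 * 100 = 69.4394%

69.4394 %


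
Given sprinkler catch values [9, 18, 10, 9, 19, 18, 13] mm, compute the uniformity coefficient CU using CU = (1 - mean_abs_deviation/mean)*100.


mean = 13.714286 mm
MAD = 3.959184 mm
CU = (1 - 3.959184/13.714286)*100

71.1310 %


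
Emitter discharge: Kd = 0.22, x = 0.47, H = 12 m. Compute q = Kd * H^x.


q = Kd * H^x = 0.22 * 12^0.47 = 0.22 * 3.215253

0.7074 L/h


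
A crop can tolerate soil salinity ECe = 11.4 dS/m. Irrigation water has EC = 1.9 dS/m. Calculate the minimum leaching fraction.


LR = ECiw / (5*ECe - ECiw)
LR = 1.9 / (5*11.4 - 1.9)
LR = 1.9 / 55.1000

0.0345


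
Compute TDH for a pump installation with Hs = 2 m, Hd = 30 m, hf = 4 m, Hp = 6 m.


TDH = Hs + Hd + hf + Hp = 2 + 30 + 4 + 6 = 42

42 m


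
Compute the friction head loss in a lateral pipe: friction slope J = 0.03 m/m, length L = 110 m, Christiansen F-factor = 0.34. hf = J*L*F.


hf = J * L * F = 0.03 * 110 * 0.34 = 1.1220 m

1.1220 m


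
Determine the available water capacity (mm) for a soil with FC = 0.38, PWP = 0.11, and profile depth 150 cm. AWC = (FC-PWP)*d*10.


AWC = (FC - PWP) * d * 10
AWC = (0.38 - 0.11) * 150 * 10
AWC = 0.2700 * 150 * 10

405.0000 mm


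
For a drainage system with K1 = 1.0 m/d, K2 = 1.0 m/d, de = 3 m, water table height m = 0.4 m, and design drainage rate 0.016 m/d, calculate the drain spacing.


S^2 = 8*K2*de*m/q + 4*K1*m^2/q
S^2 = 8*1.0*3*0.4/0.016 + 4*1.0*0.4^2/0.016
S = sqrt(640.0000)

25.2982 m


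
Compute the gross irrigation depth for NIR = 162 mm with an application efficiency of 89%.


Ea = 89% = 0.89
GID = NIR / Ea = 162 / 0.89 = 182.0225 mm

182.0225 mm


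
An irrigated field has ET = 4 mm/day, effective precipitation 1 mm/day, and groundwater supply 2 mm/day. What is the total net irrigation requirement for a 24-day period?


Daily deficit = ET - Pe - GW = 4 - 1 - 2 = 1 mm/day
NIR = 1 * 24 = 24 mm

24.0000 mm


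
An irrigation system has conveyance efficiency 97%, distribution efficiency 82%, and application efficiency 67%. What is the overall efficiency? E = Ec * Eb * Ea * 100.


Ec = 0.97, Eb = 0.82, Ea = 0.67
E = 0.97 * 0.82 * 0.67 * 100 = 53.2918%

53.2918 %


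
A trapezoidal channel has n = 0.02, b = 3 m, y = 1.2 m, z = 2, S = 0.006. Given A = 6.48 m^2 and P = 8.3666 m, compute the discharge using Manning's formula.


R = A/P = 6.48/8.3666 = 0.774508
Q = (1/0.02) * 6.48 * 0.774508^(2/3) * 0.006^0.5

21.1660 m^3/s


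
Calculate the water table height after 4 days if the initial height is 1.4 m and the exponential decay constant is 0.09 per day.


m = m0 * exp(-k*t)
m = 1.4 * exp(-0.09 * 4)
m = 1.4 * exp(-0.3600)

0.9767 m


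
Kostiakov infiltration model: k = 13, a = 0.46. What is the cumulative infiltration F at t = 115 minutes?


F = k * t^a = 13 * 115^0.46
F = 13 * 8.869947

115.3093 mm


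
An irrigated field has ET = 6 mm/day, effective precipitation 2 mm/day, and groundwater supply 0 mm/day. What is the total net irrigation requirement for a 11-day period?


Daily deficit = ET - Pe - GW = 6 - 2 - 0 = 4 mm/day
NIR = 4 * 11 = 44 mm

44.0000 mm


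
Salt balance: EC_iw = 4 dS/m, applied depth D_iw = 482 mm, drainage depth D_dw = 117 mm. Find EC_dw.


EC_dw = EC_iw * D_iw / D_dw
EC_dw = 4 * 482 / 117
EC_dw = 1928 / 117

16.4786 dS/m


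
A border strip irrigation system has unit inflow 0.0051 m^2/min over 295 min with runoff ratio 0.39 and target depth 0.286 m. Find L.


L = q*t/((1+r)*Z)
L = 0.0051*295/((1+0.39)*0.286)
L = 1.5045/0.39754

3.7845 m


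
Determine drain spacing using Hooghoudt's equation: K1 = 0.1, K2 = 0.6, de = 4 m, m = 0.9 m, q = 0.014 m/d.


S^2 = 8*K2*de*m/q + 4*K1*m^2/q
S^2 = 8*0.6*4*0.9/0.014 + 4*0.1*0.9^2/0.014
S = sqrt(1257.4286)

35.4602 m


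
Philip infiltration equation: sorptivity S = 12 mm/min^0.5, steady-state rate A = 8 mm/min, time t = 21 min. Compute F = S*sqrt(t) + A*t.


F = S*sqrt(t) + A*t
F = 12*sqrt(21) + 8*21
F = 12*4.582576 + 168

222.9909 mm


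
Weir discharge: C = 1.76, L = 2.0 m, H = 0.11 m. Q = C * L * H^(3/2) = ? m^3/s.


Q = C * L * H^(3/2) = 1.76 * 2.0 * 0.11^1.5 = 1.76 * 2.0 * 0.036483

0.1284 m^3/s


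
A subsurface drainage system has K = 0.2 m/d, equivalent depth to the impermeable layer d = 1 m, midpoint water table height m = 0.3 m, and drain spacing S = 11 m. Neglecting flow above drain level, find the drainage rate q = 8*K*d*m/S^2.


q = 8*K*d*m/S^2
q = 8*0.2*1*0.3/11^2
q = 0.4800 / 121

0.0040 m/d


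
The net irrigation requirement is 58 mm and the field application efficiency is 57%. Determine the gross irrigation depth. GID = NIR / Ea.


Ea = 57% = 0.57
GID = NIR / Ea = 58 / 0.57 = 101.7544 mm

101.7544 mm


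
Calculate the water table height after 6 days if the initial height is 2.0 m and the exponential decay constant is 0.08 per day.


m = m0 * exp(-k*t)
m = 2.0 * exp(-0.08 * 6)
m = 2.0 * exp(-0.4800)

1.2376 m


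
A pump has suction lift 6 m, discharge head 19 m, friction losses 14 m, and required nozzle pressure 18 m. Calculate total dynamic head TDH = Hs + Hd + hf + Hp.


TDH = Hs + Hd + hf + Hp = 6 + 19 + 14 + 18 = 57

57 m


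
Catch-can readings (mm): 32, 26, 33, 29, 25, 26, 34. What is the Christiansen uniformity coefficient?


mean = 29.285714 mm
MAD = 3.183673 mm
CU = (1 - 3.183673/29.285714)*100

89.1289 %


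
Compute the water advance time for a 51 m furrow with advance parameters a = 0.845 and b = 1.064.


t = (L/a)^(1/b)
t = (51/0.845)^(1/1.064)
t = 60.355030^(1/1.064)

47.1632 min


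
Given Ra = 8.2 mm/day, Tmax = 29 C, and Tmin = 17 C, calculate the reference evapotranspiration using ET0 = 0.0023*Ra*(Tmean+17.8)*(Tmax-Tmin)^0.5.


Tmean = (Tmax + Tmin)/2 = (29 + 17)/2 = 23.0
ET0 = 0.0023 * 8.2 * (23.0 + 17.8) * sqrt(29 - 17)
ET0 = 0.0023 * 8.2 * 40.8 * 3.464102

2.6656 mm/day


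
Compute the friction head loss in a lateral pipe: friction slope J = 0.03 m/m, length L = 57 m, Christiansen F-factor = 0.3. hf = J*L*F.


hf = J * L * F = 0.03 * 57 * 0.3 = 0.5130 m

0.5130 m


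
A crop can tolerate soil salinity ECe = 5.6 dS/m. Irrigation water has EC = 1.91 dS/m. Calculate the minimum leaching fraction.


LR = ECiw / (5*ECe - ECiw)
LR = 1.91 / (5*5.6 - 1.91)
LR = 1.91 / 26.0900

0.0732


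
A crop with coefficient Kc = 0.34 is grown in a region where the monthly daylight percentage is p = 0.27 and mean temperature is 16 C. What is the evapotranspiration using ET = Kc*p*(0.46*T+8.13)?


ET = Kc * p * (0.46*T + 8.13)
ET = 0.34 * 0.27 * (0.46*16 + 8.13)
ET = 0.34 * 0.27 * 15.4900

1.4220 mm/day


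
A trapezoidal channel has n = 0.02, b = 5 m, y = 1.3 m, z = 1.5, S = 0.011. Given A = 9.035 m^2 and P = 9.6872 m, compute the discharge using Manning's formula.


R = A/P = 9.035/9.6872 = 0.932674
Q = (1/0.02) * 9.035 * 0.932674^(2/3) * 0.011^0.5

45.2287 m^3/s


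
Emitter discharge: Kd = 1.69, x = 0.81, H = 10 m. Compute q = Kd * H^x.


q = Kd * H^x = 1.69 * 10^0.81 = 1.69 * 6.456542

10.9116 L/h


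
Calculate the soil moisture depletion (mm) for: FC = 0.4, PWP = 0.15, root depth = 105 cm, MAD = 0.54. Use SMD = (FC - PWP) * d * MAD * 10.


SMD = (FC - PWP) * d * MAD * 10
SMD = (0.4 - 0.15) * 105 * 0.54 * 10
SMD = 0.2500 * 105 * 0.54 * 10

141.7500 mm


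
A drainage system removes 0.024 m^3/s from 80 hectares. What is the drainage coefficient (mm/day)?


DC = Q * 86400 / (A * 10000) * 1000
DC = 0.024 * 86400 / (80 * 10000) * 1000
DC = 2073600.0000 / 800000

2.5920 mm/day


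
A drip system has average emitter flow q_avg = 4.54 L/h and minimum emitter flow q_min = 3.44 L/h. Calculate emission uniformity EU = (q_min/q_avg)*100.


EU = (q_min/q_avg)*100 = (3.44/4.54)*100 = 75.7709%

75.7709 %


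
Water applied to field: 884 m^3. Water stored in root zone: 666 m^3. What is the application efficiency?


Ea = V_root / V_field * 100 = 666 / 884 * 100 = 75.3394%

75.3394 %


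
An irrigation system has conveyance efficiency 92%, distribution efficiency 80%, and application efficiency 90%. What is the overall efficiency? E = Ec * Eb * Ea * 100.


Ec = 0.92, Eb = 0.8, Ea = 0.9
E = 0.92 * 0.8 * 0.9 * 100 = 66.2400%

66.2400 %


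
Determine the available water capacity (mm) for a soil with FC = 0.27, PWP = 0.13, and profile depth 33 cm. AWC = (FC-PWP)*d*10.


AWC = (FC - PWP) * d * 10
AWC = (0.27 - 0.13) * 33 * 10
AWC = 0.1400 * 33 * 10

46.2000 mm


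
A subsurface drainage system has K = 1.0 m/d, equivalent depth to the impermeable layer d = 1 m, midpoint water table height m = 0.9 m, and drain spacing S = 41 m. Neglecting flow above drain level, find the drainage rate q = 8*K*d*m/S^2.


q = 8*K*d*m/S^2
q = 8*1.0*1*0.9/41^2
q = 7.2000 / 1681

0.0043 m/d


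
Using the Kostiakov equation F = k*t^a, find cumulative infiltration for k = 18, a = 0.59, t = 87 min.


F = k * t^a = 18 * 87^0.59
F = 18 * 13.941720

250.9510 mm


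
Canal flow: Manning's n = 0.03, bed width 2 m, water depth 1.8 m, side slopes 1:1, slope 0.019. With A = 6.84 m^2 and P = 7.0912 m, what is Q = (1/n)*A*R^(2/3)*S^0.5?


R = A/P = 6.84/7.0912 = 0.964576
Q = (1/0.03) * 6.84 * 0.964576^(2/3) * 0.019^0.5

30.6810 m^3/s


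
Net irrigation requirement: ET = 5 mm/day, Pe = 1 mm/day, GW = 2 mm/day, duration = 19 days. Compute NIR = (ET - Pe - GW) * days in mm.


Daily deficit = ET - Pe - GW = 5 - 1 - 2 = 2 mm/day
NIR = 2 * 19 = 38 mm

38.0000 mm


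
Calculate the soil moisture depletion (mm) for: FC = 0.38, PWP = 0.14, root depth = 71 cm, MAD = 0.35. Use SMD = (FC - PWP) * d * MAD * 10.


SMD = (FC - PWP) * d * MAD * 10
SMD = (0.38 - 0.14) * 71 * 0.35 * 10
SMD = 0.2400 * 71 * 0.35 * 10

59.6400 mm


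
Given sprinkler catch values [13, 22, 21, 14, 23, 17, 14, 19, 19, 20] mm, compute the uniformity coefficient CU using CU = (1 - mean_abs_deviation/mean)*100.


mean = 18.200000 mm
MAD = 2.960000 mm
CU = (1 - 2.960000/18.200000)*100

83.7363 %


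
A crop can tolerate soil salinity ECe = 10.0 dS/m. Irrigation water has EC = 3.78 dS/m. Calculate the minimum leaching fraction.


LR = ECiw / (5*ECe - ECiw)
LR = 3.78 / (5*10.0 - 3.78)
LR = 3.78 / 46.2200

0.0818


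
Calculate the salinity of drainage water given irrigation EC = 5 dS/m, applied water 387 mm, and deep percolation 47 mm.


EC_dw = EC_iw * D_iw / D_dw
EC_dw = 5 * 387 / 47
EC_dw = 1935 / 47

41.1702 dS/m


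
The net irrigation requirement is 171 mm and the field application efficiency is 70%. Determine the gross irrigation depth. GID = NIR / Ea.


Ea = 70% = 0.7
GID = NIR / Ea = 171 / 0.7 = 244.2857 mm

244.2857 mm


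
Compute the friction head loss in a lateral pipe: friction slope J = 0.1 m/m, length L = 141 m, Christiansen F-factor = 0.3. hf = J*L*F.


hf = J * L * F = 0.1 * 141 * 0.3 = 4.2300 m

4.2300 m


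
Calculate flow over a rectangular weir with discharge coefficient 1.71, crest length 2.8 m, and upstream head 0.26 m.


Q = C * L * H^(3/2) = 1.71 * 2.8 * 0.26^1.5 = 1.71 * 2.8 * 0.132575

0.6348 m^3/s


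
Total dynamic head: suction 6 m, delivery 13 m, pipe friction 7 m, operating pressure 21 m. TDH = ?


TDH = Hs + Hd + hf + Hp = 6 + 13 + 7 + 21 = 47

47 m


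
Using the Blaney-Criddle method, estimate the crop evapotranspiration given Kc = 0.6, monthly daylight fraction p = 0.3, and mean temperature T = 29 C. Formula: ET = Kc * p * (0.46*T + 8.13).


ET = Kc * p * (0.46*T + 8.13)
ET = 0.6 * 0.3 * (0.46*29 + 8.13)
ET = 0.6 * 0.3 * 21.4700

3.8646 mm/day


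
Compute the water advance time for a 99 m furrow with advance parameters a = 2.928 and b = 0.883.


t = (L/a)^(1/b)
t = (99/2.928)^(1/0.883)
t = 33.811475^(1/0.883)

53.9100 min


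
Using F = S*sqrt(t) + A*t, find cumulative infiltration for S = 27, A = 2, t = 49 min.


F = S*sqrt(t) + A*t
F = 27*sqrt(49) + 2*49
F = 27*7.000000 + 98

287.0000 mm


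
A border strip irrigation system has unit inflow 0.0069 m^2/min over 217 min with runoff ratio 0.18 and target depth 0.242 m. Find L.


L = q*t/((1+r)*Z)
L = 0.0069*217/((1+0.18)*0.242)
L = 1.4973/0.28556

5.2434 m


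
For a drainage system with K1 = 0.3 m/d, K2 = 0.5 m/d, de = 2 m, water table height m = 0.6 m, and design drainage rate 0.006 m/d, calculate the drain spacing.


S^2 = 8*K2*de*m/q + 4*K1*m^2/q
S^2 = 8*0.5*2*0.6/0.006 + 4*0.3*0.6^2/0.006
S = sqrt(872.0000)

29.5296 m


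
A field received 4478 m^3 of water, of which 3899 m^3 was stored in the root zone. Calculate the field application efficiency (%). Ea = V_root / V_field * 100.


Ea = V_root / V_field * 100 = 3899 / 4478 * 100 = 87.0701%

87.0701 %


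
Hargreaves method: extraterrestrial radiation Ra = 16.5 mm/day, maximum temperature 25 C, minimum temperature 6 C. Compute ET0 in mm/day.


Tmean = (Tmax + Tmin)/2 = (25 + 6)/2 = 15.5
ET0 = 0.0023 * 16.5 * (15.5 + 17.8) * sqrt(25 - 6)
ET0 = 0.0023 * 16.5 * 33.3 * 4.358899

5.5085 mm/day


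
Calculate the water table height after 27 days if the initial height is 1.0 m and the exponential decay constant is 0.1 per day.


m = m0 * exp(-k*t)
m = 1.0 * exp(-0.1 * 27)
m = 1.0 * exp(-2.7000)

0.0672 m


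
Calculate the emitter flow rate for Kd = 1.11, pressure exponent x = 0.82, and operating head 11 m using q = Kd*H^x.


q = Kd * H^x = 1.11 * 11^0.82 = 1.11 * 7.144009

7.9298 L/h


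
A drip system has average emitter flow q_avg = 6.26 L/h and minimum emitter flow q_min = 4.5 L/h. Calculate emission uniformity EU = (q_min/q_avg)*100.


EU = (q_min/q_avg)*100 = (4.5/6.26)*100 = 71.8850%

71.8850 %


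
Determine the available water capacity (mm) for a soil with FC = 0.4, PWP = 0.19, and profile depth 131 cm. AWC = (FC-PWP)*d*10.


AWC = (FC - PWP) * d * 10
AWC = (0.4 - 0.19) * 131 * 10
AWC = 0.2100 * 131 * 10

275.1000 mm


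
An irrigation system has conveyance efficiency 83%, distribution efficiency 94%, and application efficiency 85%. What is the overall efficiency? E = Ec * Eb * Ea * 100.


Ec = 0.83, Eb = 0.94, Ea = 0.85
E = 0.83 * 0.94 * 0.85 * 100 = 66.3170%

66.3170 %


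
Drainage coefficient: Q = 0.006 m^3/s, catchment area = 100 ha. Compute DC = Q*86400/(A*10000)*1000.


DC = Q * 86400 / (A * 10000) * 1000
DC = 0.006 * 86400 / (100 * 10000) * 1000
DC = 518400.0000 / 1000000

0.5184 mm/day


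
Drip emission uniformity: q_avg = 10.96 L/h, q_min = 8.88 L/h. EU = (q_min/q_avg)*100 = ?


EU = (q_min/q_avg)*100 = (8.88/10.96)*100 = 81.0219%

81.0219 %


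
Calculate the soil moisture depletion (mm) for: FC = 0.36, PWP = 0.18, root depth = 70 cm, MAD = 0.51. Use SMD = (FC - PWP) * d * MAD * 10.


SMD = (FC - PWP) * d * MAD * 10
SMD = (0.36 - 0.18) * 70 * 0.51 * 10
SMD = 0.1800 * 70 * 0.51 * 10

64.2600 mm


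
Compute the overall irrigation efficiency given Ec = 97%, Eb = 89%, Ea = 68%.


Ec = 0.97, Eb = 0.89, Ea = 0.68
E = 0.97 * 0.89 * 0.68 * 100 = 58.7044%

58.7044 %


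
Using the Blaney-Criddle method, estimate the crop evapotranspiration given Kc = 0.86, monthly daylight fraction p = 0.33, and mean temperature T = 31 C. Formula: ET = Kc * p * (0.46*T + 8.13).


ET = Kc * p * (0.46*T + 8.13)
ET = 0.86 * 0.33 * (0.46*31 + 8.13)
ET = 0.86 * 0.33 * 22.3900

6.3543 mm/day


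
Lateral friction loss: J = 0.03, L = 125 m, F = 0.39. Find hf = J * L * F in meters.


hf = J * L * F = 0.03 * 125 * 0.39 = 1.4625 m

1.4625 m


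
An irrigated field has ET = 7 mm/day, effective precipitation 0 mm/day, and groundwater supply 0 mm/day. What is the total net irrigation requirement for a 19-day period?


Daily deficit = ET - Pe - GW = 7 - 0 - 0 = 7 mm/day
NIR = 7 * 19 = 133 mm

133.0000 mm


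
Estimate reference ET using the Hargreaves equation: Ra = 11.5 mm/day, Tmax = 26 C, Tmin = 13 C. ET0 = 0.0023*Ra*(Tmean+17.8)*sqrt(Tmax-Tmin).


Tmean = (Tmax + Tmin)/2 = (26 + 13)/2 = 19.5
ET0 = 0.0023 * 11.5 * (19.5 + 17.8) * sqrt(26 - 13)
ET0 = 0.0023 * 11.5 * 37.3 * 3.605551

3.5572 mm/day


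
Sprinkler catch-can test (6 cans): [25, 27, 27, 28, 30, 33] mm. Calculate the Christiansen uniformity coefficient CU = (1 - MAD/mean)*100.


mean = 28.333333 mm
MAD = 2.111111 mm
CU = (1 - 2.111111/28.333333)*100

92.5490 %


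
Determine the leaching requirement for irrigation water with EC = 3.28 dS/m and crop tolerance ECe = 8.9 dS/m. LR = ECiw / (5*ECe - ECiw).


LR = ECiw / (5*ECe - ECiw)
LR = 3.28 / (5*8.9 - 3.28)
LR = 3.28 / 41.2200

0.0796


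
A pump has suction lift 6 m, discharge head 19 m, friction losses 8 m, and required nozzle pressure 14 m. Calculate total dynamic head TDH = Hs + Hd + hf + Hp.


TDH = Hs + Hd + hf + Hp = 6 + 19 + 8 + 14 = 47

47 m


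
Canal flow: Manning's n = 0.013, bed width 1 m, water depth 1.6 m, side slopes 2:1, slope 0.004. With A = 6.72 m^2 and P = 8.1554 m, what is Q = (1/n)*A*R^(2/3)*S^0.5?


R = A/P = 6.72/8.1554 = 0.823994
Q = (1/0.013) * 6.72 * 0.823994^(2/3) * 0.004^0.5

28.7346 m^3/s


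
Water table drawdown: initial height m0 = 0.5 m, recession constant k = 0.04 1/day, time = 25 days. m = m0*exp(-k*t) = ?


m = m0 * exp(-k*t)
m = 0.5 * exp(-0.04 * 25)
m = 0.5 * exp(-1.0000)

0.1839 m
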